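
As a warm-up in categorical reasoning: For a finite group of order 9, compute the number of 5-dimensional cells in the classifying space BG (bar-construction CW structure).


In the bar-construction CW model of BG, the n-cells are indexed by
n-tuples [g_1|...|g_n] of non-identity elements of G (degenerate
simplices with some g_i = e do not contribute cells), so there are
(|G| - 1)^n n-cells.
For dim = 5 with |G| = 9:
cells = (9 - 1)^5 = 8^5 = 32768

32768


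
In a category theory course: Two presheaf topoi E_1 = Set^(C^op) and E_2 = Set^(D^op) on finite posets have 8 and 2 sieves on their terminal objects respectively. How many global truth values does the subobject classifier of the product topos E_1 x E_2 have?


In a product of presheaf topoi E_1 x E_2, the subobject classifier
is Omega = Omega_1 x Omega_2 (componentwise), so
|Omega(top)| = |Omega_1(top_1)| * |Omega_2(top_2)|.
= 8 * 2 = 16.

16


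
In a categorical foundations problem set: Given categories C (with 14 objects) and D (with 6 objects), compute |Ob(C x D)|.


The product category C x D has objects that are pairs (c, d).
Number of pairs = |Ob(C)| * |Ob(D)| = 14 * 6 = 84

84


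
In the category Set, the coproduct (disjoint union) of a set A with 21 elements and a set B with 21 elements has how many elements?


In Set, the coproduct A + B is the disjoint union.
|A + B| = |A| + |B| = 21 + 21 = 42

42


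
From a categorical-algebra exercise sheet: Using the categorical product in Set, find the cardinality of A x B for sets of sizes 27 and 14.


In Set, the product A x B is the Cartesian product.
By the universal property, |A x B| = |A| * |B|.
|A x B| = 27 * 14 = 378

378


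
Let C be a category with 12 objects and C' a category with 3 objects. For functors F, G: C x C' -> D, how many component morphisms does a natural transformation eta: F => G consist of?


A natural transformation eta: F => G assigns one component morphism per
object of the domain category.
The domain is the product category C x C', so
|Ob(C x C')| = |Ob(C)| * |Ob(C')| = 12 * 3 = 36.
Therefore eta has 36 component morphisms.

36


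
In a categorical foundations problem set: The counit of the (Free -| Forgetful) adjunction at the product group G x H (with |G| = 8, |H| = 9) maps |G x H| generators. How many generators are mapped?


The counit epsilon_K: F(U(K)) -> K of the Free-Forgetful adjunction
maps |K| generators of F(U(K)) into K. For K = G x H (the product group),
|G x H| = |G| * |H|.
Total generators mapped = 8 * 9 = 72.

72


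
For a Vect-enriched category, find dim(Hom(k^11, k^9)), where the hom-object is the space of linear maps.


In Vect-enriched categories, Hom(k^n, k^m) is the space of m x n matrices.
dim(Hom(k^11, k^9)) = 9 * 11 = 99

99


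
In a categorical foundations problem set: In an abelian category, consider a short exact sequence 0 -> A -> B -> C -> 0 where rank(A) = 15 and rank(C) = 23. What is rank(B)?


For a short exact sequence 0 -> A -> B -> C -> 0,
rank is additive: rank(B) = rank(A) + rank(C).
rank(B) = 15 + 23 = 38

38


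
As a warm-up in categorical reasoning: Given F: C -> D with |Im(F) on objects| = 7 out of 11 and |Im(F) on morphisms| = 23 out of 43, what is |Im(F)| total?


The image of F consists of distinct objects and distinct morphisms.
|Im(F)| on objects = 7
|Im(F)| on morphisms = 23
Total image cardinality = 7 + 23 = 30

30


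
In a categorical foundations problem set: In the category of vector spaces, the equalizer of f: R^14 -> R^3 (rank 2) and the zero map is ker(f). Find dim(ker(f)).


The equalizer of f and the zero map is ker(f).
By the rank-nullity theorem: dim(ker(f)) = dim(domain) - rank(f).
dim(ker(f)) = 14 - 2 = 12

12


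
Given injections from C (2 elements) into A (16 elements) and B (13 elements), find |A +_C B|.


The pushout A +_C B identifies the images of C in A and B.
|A +_C B| = |A| + |B| - |C| (for injections).
= 16 + 13 - 2 = 27

27


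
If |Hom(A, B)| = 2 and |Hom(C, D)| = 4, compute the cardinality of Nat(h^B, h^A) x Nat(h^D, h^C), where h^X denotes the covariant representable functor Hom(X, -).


By the Yoneda lemma, Nat(h^B, h^A) is isomorphic to Hom(A, B),
so |Nat(h^B, h^A)| = |Hom(A, B)| and |Nat(h^D, h^C)| = |Hom(C, D)|.
|Hom(A, B)| = 2, |Hom(C, D)| = 4.
|Nat(h^B, h^A) x Nat(h^D, h^C)| = 2 * 4 = 8

8


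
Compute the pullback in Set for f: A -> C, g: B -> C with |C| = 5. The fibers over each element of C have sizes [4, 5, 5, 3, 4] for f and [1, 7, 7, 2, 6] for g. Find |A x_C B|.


The pullback A x_C B consists of pairs (a, b) with f(a) = g(b).
For each element c in C, the fiber product has |f^-1(c)| * |g^-1(c)| elements.
Summing over C: 4 * 1 + 5 * 7 + 5 * 7 + 3 * 2 + 4 * 6
= 4 + 35 + 35 + 6 + 24 = 104

104


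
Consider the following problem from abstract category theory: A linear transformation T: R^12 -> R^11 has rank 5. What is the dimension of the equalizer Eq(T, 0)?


The equalizer of f and the zero map is ker(f).
By the rank-nullity theorem: dim(ker(f)) = dim(domain) - rank(f).
dim(ker(f)) = 12 - 5 = 7

7


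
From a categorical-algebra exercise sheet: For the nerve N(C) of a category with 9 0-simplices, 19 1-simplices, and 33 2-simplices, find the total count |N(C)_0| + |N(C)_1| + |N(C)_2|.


The 2-skeleton of the nerve N(C) consists of simplices in dimensions 0, 1, 2:
  |N(C)_0| = 9 (objects)
  |N(C)_1| = 19 (morphisms)
  |N(C)_2| = 33 (composable pairs)
Total = 9 + 19 + 33 = 61

61


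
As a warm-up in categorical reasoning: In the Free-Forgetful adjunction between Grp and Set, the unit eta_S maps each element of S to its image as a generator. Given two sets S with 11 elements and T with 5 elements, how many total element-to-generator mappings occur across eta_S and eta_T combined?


The unit eta_X: X -> U(F(X)) of the Free-Forgetful adjunction
maps each element of X to a generator of F(X). For X = S + T (disjoint
union in Set), |S + T| = |S| + |T|.
Total mappings = 11 + 5 = 16.

16


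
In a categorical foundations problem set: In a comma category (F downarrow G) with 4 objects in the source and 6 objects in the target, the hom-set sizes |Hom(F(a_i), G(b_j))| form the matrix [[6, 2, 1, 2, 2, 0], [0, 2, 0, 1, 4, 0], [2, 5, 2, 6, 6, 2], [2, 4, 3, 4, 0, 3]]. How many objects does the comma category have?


Objects of (F downarrow G) are triples (a, b, h: F(a)->G(b)).
The count equals the sum of all entries in the hom-matrix.
sum(row 0) = 13
sum(row 1) = 7
sum(row 2) = 23
sum(row 3) = 16
Grand total = 59

59


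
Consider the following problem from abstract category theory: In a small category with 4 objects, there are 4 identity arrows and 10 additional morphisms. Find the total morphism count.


Each object has an identity morphism, giving 4 identities.
Adding the 10 non-identity morphisms:
Total = 4 + 10 = 14

14


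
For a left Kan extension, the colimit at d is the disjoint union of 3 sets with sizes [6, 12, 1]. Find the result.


Pointwise, the left Kan extension (Lan_F H)(d) is the colimit, indexed
by the comma category (F downarrow d), of H composed with the
projection (F downarrow d) -> C. Here that colimit is given
as a coproduct (disjoint union) of sets, so its cardinality is the
sum of the sizes of the summands.
Coproduct of sets with sizes: 6 + 12 + 1
= 19

19


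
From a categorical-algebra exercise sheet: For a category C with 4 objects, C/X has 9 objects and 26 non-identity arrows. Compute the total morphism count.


In the slice category C/X, objects are morphisms to X.
Identity morphisms: 9 (one per object of C/X).
Non-identity morphisms: 26.
Total = 9 + 26 = 35

35


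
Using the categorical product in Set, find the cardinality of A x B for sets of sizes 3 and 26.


In Set, the product A x B is the Cartesian product.
By the universal property, |A x B| = |A| * |B|.
|A x B| = 3 * 26 = 78

78


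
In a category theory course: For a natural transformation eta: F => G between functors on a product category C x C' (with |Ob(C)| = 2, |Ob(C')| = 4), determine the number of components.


A natural transformation eta: F => G assigns one component morphism per
object of the domain category.
The domain is the product category C x C', so
|Ob(C x C')| = |Ob(C)| * |Ob(C')| = 2 * 4 = 8.
Therefore eta has 8 component morphisms.

8


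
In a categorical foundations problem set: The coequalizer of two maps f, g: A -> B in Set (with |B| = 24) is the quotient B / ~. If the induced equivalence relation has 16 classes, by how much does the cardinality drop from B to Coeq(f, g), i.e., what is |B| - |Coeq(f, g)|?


The coequalizer Coeq(f, g) = B / ~ has one element per equivalence class.
|B| = 24, |Coeq(f, g)| = 16.
|B| - |Coeq(f, g)| = 24 - 16 = 8.

8


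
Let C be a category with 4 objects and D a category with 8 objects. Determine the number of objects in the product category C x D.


The product category C x D has objects that are pairs (c, d).
Number of pairs = |Ob(C)| * |Ob(D)| = 4 * 8 = 32

32


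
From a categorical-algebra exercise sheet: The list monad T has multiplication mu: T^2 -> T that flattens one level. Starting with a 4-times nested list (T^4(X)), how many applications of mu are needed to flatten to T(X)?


Each application of mu: T^2 -> T removes one layer of nesting.
Starting at depth 4 (i.e., T^4(X)), we need to reach T(X).
Number of mu applications = 4 - 1 = 3

3


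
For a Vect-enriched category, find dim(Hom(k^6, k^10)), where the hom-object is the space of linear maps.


In Vect-enriched categories, Hom(k^n, k^m) is the space of m x n matrices.
dim(Hom(k^6, k^10)) = 10 * 6 = 60

60


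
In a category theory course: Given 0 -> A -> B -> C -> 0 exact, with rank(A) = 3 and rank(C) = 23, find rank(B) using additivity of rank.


For a short exact sequence 0 -> A -> B -> C -> 0,
rank is additive: rank(B) = rank(A) + rank(C).
rank(B) = 3 + 23 = 26

26


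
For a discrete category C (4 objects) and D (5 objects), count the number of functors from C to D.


A functor from a discrete category C to D is determined by
where each object maps. Each of the 4 objects of C can map
to any of the 5 objects of D independently.
Number of functors = 5^4 = 625

625


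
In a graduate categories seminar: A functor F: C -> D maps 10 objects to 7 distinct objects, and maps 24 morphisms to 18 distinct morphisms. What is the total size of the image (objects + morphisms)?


The image of F consists of distinct objects and distinct morphisms.
|Im(F)| on objects = 7
|Im(F)| on morphisms = 18
Total image cardinality = 7 + 18 = 25

25


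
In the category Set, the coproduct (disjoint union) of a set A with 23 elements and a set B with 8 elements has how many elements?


In Set, the coproduct A + B is the disjoint union.
|A + B| = |A| + |B| = 23 + 8 = 31

31


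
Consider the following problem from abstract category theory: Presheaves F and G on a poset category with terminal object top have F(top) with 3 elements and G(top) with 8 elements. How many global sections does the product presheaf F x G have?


Global sections of a presheaf on a poset with terminal top satisfy
Gamma(H) ~ H(top). Presheaves admit pointwise products, so
(F x G)(top) = F(top) x G(top) (Cartesian product).
|Gamma(F x G)| = |F(top)| * |G(top)| = 3 * 8 = 24.

24


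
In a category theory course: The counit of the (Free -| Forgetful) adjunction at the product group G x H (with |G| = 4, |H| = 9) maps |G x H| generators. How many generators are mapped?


The counit epsilon_K: F(U(K)) -> K of the Free-Forgetful adjunction
maps |K| generators of F(U(K)) into K. For K = G x H (the product group),
|G x H| = |G| * |H|.
Total generators mapped = 4 * 9 = 36.

36


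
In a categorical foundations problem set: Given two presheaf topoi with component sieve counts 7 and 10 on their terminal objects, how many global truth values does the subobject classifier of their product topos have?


In a product of presheaf topoi E_1 x E_2, the subobject classifier
is Omega = Omega_1 x Omega_2 (componentwise), so
|Omega(top)| = |Omega_1(top_1)| * |Omega_2(top_2)|.
= 7 * 10 = 70.

70


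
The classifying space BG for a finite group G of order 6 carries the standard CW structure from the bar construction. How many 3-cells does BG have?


In the bar-construction CW model of BG, the n-cells are indexed by
n-tuples [g_1|...|g_n] of non-identity elements of G (degenerate
simplices with some g_i = e do not contribute cells), so there are
(|G| - 1)^n n-cells.
For dim = 3 with |G| = 6:
cells = (6 - 1)^3 = 5^3 = 125

125


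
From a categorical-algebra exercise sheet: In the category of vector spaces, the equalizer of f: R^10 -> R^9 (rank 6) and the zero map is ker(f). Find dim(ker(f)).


The equalizer of f and the zero map is ker(f).
By the rank-nullity theorem: dim(ker(f)) = dim(domain) - rank(f).
dim(ker(f)) = 10 - 6 = 4

4


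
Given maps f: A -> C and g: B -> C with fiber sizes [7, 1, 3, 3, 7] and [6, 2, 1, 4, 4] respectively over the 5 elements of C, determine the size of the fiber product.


The pullback A x_C B consists of pairs (a, b) with f(a) = g(b).
For each element c in C, the fiber product has |f^-1(c)| * |g^-1(c)| elements.
Summing over C: 7 * 6 + 1 * 2 + 3 * 1 + 3 * 4 + 7 * 4
= 42 + 2 + 3 + 12 + 28 = 87

87


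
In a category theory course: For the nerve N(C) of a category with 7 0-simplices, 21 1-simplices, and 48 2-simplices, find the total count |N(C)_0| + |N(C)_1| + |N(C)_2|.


The 2-skeleton of the nerve N(C) consists of simplices in dimensions 0, 1, 2:
  |N(C)_0| = 7 (objects)
  |N(C)_1| = 21 (morphisms)
  |N(C)_2| = 48 (composable pairs)
Total = 7 + 21 + 48 = 76

76


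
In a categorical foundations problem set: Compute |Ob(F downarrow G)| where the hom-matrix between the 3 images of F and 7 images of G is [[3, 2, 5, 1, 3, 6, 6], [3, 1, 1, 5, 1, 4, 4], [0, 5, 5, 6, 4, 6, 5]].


Objects of (F downarrow G) are triples (a, b, h: F(a)->G(b)).
The count equals the sum of all entries in the hom-matrix.
sum(row 0) = 26
sum(row 1) = 19
sum(row 2) = 31
Grand total = 76

76


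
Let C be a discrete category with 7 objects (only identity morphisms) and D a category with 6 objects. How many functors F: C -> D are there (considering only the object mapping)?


A functor from a discrete category C to D is determined by
where each object maps. Each of the 7 objects of C can map
to any of the 6 objects of D independently.
Number of functors = 6^7 = 279936

279936


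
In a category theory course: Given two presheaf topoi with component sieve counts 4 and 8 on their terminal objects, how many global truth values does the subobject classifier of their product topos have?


In a product of presheaf topoi E_1 x E_2, the subobject classifier
is Omega = Omega_1 x Omega_2 (componentwise), so
|Omega(top)| = |Omega_1(top_1)| * |Omega_2(top_2)|.
= 4 * 8 = 32.

32


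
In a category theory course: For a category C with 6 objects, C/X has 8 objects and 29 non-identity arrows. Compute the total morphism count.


In the slice category C/X, objects are morphisms to X.
Identity morphisms: 8 (one per object of C/X).
Non-identity morphisms: 29.
Total = 8 + 29 = 37

37


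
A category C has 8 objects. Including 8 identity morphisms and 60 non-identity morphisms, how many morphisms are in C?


Each object has an identity morphism, giving 8 identities.
Adding the 60 non-identity morphisms:
Total = 8 + 60 = 68

68


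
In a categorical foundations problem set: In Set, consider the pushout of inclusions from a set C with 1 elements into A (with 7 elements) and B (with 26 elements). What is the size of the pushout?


The pushout A +_C B identifies the images of C in A and B.
|A +_C B| = |A| + |B| - |C| (for injections).
= 7 + 26 - 1 = 32

32


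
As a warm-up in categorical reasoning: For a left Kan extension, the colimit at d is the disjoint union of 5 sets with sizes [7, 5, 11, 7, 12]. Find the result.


Pointwise, the left Kan extension (Lan_F H)(d) is the colimit, indexed
by the comma category (F downarrow d), of H composed with the
projection (F downarrow d) -> C. Here that colimit is given
as a coproduct (disjoint union) of sets, so its cardinality is the
sum of the sizes of the summands.
Coproduct of sets with sizes: 7 + 5 + 11 + 7 + 12
= 42

42


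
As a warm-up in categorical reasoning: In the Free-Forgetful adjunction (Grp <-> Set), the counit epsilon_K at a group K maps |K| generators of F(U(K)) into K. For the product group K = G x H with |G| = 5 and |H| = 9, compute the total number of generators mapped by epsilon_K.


The counit epsilon_K: F(U(K)) -> K of the Free-Forgetful adjunction
maps |K| generators of F(U(K)) into K. For K = G x H (the product group),
|G x H| = |G| * |H|.
Total generators mapped = 5 * 9 = 45.

45


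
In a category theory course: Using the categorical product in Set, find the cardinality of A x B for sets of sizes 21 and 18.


In Set, the product A x B is the Cartesian product.
By the universal property, |A x B| = |A| * |B|.
|A x B| = 21 * 18 = 378

378


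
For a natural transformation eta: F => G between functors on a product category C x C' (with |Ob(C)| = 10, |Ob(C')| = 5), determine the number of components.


A natural transformation eta: F => G assigns one component morphism per
object of the domain category.
The domain is the product category C x C', so
|Ob(C x C')| = |Ob(C)| * |Ob(C')| = 10 * 5 = 50.
Therefore eta has 50 component morphisms.

50


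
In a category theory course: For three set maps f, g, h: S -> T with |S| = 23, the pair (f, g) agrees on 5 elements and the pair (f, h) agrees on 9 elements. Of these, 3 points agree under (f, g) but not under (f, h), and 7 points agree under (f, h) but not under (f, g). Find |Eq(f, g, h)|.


Eq(f, g, h) is the triple-agreement set: points in S where all three
maps take the same value. Using inclusion-exclusion on the pairwise data:
Pair (f, g) agrees on 5 points; pair (f, h) on 9 points.
Points agreeing under (f, g) but not (f, h) = 3; under (f, h) but not (f, g) = 7.
Triple-agreement = agreement-in-(f, g) minus points that agree under (f, g) but not (f, h):
|Eq(f, g, h)| = 5 - 3 = 2
(cross-check via (f, h): 9 - 7 = 2.)

2


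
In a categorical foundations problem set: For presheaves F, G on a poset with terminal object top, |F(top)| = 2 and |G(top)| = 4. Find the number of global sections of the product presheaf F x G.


Global sections of a presheaf on a poset with terminal top satisfy
Gamma(H) ~ H(top). Presheaves admit pointwise products, so
(F x G)(top) = F(top) x G(top) (Cartesian product).
|Gamma(F x G)| = |F(top)| * |G(top)| = 2 * 4 = 8.

8


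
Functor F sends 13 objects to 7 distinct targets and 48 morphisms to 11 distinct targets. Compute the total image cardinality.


The image of F consists of distinct objects and distinct morphisms.
|Im(F)| on objects = 7
|Im(F)| on morphisms = 11
Total image cardinality = 7 + 11 = 18

18


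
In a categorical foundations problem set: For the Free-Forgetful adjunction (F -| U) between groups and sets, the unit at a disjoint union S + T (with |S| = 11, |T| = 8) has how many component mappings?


The unit eta_X: X -> U(F(X)) of the Free-Forgetful adjunction
maps each element of X to a generator of F(X). For X = S + T (disjoint
union in Set), |S + T| = |S| + |T|.
Total mappings = 11 + 8 = 19.

19


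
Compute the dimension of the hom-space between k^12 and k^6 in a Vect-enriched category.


In Vect-enriched categories, Hom(k^n, k^m) is the space of m x n matrices.
dim(Hom(k^12, k^6)) = 6 * 12 = 72

72


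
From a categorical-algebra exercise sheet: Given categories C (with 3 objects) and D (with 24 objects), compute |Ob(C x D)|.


The product category C x D has objects that are pairs (c, d).
Number of pairs = |Ob(C)| * |Ob(D)| = 3 * 24 = 72

72


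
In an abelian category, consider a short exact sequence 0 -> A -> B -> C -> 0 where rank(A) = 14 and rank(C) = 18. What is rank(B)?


For a short exact sequence 0 -> A -> B -> C -> 0,
rank is additive: rank(B) = rank(A) + rank(C).
rank(B) = 14 + 18 = 32

32


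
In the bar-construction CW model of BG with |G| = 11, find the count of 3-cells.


In the bar-construction CW model of BG, the n-cells are indexed by
n-tuples [g_1|...|g_n] of non-identity elements of G (degenerate
simplices with some g_i = e do not contribute cells), so there are
(|G| - 1)^n n-cells.
For dim = 3 with |G| = 11:
cells = (11 - 1)^3 = 10^3 = 1000

1000


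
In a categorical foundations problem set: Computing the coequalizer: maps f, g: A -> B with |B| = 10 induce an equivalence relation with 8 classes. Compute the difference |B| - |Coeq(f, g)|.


The coequalizer Coeq(f, g) = B / ~ has one element per equivalence class.
|B| = 10, |Coeq(f, g)| = 8.
|B| - |Coeq(f, g)| = 10 - 8 = 2.

2


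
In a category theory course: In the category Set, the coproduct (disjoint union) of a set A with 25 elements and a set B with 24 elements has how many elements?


In Set, the coproduct A + B is the disjoint union.
|A + B| = |A| + |B| = 25 + 24 = 49

49


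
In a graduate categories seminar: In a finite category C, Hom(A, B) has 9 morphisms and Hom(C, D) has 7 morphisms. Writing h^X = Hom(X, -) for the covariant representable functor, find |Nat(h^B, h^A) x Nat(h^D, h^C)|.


By the Yoneda lemma, Nat(h^B, h^A) is isomorphic to Hom(A, B),
so |Nat(h^B, h^A)| = |Hom(A, B)| and |Nat(h^D, h^C)| = |Hom(C, D)|.
|Hom(A, B)| = 9, |Hom(C, D)| = 7.
|Nat(h^B, h^A) x Nat(h^D, h^C)| = 9 * 7 = 63

63


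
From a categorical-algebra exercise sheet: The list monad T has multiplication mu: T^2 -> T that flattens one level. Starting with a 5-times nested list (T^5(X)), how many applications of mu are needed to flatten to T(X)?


Each application of mu: T^2 -> T removes one layer of nesting.
Starting at depth 5 (i.e., T^5(X)), we need to reach T(X).
Number of mu applications = 5 - 1 = 4

4


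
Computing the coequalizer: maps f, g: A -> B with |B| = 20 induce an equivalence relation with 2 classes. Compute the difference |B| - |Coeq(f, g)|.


The coequalizer Coeq(f, g) = B / ~ has one element per equivalence class.
|B| = 20, |Coeq(f, g)| = 2.
|B| - |Coeq(f, g)| = 20 - 2 = 18.

18


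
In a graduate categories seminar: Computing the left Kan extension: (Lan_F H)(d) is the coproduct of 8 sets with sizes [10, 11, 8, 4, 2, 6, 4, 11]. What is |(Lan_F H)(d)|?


Pointwise, the left Kan extension (Lan_F H)(d) is the colimit, indexed
by the comma category (F downarrow d), of H composed with the
projection (F downarrow d) -> C. Here that colimit is given
as a coproduct (disjoint union) of sets, so its cardinality is the
sum of the sizes of the summands.
Coproduct of sets with sizes: 10 + 11 + 8 + 4 + 2 + 6 + 4 + 11
= 56

56


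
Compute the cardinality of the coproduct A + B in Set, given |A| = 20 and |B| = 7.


In Set, the coproduct A + B is the disjoint union.
|A + B| = |A| + |B| = 20 + 7 = 27

27


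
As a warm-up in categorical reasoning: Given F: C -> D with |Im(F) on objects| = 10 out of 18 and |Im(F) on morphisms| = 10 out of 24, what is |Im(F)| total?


The image of F consists of distinct objects and distinct morphisms.
|Im(F)| on objects = 10
|Im(F)| on morphisms = 10
Total image cardinality = 10 + 10 = 20

20


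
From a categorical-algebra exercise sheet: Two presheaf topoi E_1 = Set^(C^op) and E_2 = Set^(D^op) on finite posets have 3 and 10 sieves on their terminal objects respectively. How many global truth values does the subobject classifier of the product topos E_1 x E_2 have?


In a product of presheaf topoi E_1 x E_2, the subobject classifier
is Omega = Omega_1 x Omega_2 (componentwise), so
|Omega(top)| = |Omega_1(top_1)| * |Omega_2(top_2)|.
= 3 * 10 = 30.

30


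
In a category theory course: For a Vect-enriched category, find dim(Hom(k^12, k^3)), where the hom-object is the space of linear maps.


In Vect-enriched categories, Hom(k^n, k^m) is the space of m x n matrices.
dim(Hom(k^12, k^3)) = 3 * 12 = 36

36


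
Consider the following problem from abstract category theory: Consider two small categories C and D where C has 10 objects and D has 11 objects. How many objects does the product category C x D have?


The product category C x D has objects that are pairs (c, d).
Number of pairs = |Ob(C)| * |Ob(D)| = 10 * 11 = 110

110


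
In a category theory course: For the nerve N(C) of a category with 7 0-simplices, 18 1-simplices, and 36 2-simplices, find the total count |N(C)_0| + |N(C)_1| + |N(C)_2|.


The 2-skeleton of the nerve N(C) consists of simplices in dimensions 0, 1, 2:
  |N(C)_0| = 7 (objects)
  |N(C)_1| = 18 (morphisms)
  |N(C)_2| = 36 (composable pairs)
Total = 7 + 18 + 36 = 61

61


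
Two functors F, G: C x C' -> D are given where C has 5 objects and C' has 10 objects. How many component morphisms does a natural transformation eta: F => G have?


A natural transformation eta: F => G assigns one component morphism per
object of the domain category.
The domain is the product category C x C', so
|Ob(C x C')| = |Ob(C)| * |Ob(C')| = 5 * 10 = 50.
Therefore eta has 50 component morphisms.

50


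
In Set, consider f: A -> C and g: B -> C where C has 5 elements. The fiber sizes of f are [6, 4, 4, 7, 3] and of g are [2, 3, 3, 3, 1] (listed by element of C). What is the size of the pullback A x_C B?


The pullback A x_C B consists of pairs (a, b) with f(a) = g(b).
For each element c in C, the fiber product has |f^-1(c)| * |g^-1(c)| elements.
Summing over C: 6 * 2 + 4 * 3 + 4 * 3 + 7 * 3 + 3 * 1
= 12 + 12 + 12 + 21 + 3 = 60

60


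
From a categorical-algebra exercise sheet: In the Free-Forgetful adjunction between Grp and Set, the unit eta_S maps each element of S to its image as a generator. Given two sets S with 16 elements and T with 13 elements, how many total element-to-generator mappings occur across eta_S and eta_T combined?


The unit eta_X: X -> U(F(X)) of the Free-Forgetful adjunction
maps each element of X to a generator of F(X). For X = S + T (disjoint
union in Set), |S + T| = |S| + |T|.
Total mappings = 16 + 13 = 29.

29


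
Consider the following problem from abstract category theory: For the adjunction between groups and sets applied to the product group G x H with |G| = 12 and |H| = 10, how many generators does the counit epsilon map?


The counit epsilon_K: F(U(K)) -> K of the Free-Forgetful adjunction
maps |K| generators of F(U(K)) into K. For K = G x H (the product group),
|G x H| = |G| * |H|.
Total generators mapped = 12 * 10 = 120.

120


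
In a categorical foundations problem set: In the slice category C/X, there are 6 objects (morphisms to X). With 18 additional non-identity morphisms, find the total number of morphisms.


In the slice category C/X, objects are morphisms to X.
Identity morphisms: 6 (one per object of C/X).
Non-identity morphisms: 18.
Total = 6 + 18 = 24

24


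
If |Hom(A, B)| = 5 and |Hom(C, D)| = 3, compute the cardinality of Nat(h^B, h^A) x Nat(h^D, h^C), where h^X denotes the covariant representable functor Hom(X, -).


By the Yoneda lemma, Nat(h^B, h^A) is isomorphic to Hom(A, B),
so |Nat(h^B, h^A)| = |Hom(A, B)| and |Nat(h^D, h^C)| = |Hom(C, D)|.
|Hom(A, B)| = 5, |Hom(C, D)| = 3.
|Nat(h^B, h^A) x Nat(h^D, h^C)| = 5 * 3 = 15

15


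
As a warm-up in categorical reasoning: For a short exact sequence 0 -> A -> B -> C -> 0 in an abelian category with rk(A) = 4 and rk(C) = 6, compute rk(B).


For a short exact sequence 0 -> A -> B -> C -> 0,
rank is additive: rank(B) = rank(A) + rank(C).
rank(B) = 4 + 6 = 10

10


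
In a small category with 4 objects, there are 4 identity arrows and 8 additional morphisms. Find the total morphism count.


Each object has an identity morphism, giving 4 identities.
Adding the 8 non-identity morphisms:
Total = 4 + 8 = 12

12


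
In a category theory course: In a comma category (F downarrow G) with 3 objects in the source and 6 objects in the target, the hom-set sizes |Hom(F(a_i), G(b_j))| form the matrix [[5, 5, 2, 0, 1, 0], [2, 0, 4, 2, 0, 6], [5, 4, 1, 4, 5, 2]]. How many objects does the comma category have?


Objects of (F downarrow G) are triples (a, b, h: F(a)->G(b)).
The count equals the sum of all entries in the hom-matrix.
sum(row 0) = 13
sum(row 1) = 14
sum(row 2) = 21
Grand total = 48

48


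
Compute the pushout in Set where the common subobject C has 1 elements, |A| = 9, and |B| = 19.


The pushout A +_C B identifies the images of C in A and B.
|A +_C B| = |A| + |B| - |C| (for injections).
= 9 + 19 - 1 = 27

27


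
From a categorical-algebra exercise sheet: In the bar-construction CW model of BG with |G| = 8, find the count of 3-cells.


In the bar-construction CW model of BG, the n-cells are indexed by
n-tuples [g_1|...|g_n] of non-identity elements of G (degenerate
simplices with some g_i = e do not contribute cells), so there are
(|G| - 1)^n n-cells.
For dim = 3 with |G| = 8:
cells = (8 - 1)^3 = 7^3 = 343

343


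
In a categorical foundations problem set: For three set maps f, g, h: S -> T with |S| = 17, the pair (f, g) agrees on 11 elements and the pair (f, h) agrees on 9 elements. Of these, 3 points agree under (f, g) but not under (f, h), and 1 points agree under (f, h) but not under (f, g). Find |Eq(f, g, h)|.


Eq(f, g, h) is the triple-agreement set: points in S where all three
maps take the same value. Using inclusion-exclusion on the pairwise data:
Pair (f, g) agrees on 11 points; pair (f, h) on 9 points.
Points agreeing under (f, g) but not (f, h) = 3; under (f, h) but not (f, g) = 1.
Triple-agreement = agreement-in-(f, g) minus points that agree under (f, g) but not (f, h):
|Eq(f, g, h)| = 11 - 3 = 8
(cross-check via (f, h): 9 - 1 = 8.)

8


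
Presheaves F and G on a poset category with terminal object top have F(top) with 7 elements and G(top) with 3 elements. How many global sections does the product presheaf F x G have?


Global sections of a presheaf on a poset with terminal top satisfy
Gamma(H) ~ H(top). Presheaves admit pointwise products, so
(F x G)(top) = F(top) x G(top) (Cartesian product).
|Gamma(F x G)| = |F(top)| * |G(top)| = 7 * 3 = 21.

21


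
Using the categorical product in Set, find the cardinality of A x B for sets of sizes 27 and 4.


In Set, the product A x B is the Cartesian product.
By the universal property, |A x B| = |A| * |B|.
|A x B| = 27 * 4 = 108

108


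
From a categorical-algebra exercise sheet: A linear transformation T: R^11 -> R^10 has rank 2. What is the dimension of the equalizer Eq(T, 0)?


The equalizer of f and the zero map is ker(f).
By the rank-nullity theorem: dim(ker(f)) = dim(domain) - rank(f).
dim(ker(f)) = 11 - 2 = 9

9


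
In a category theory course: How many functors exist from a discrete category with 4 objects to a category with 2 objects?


A functor from a discrete category C to D is determined by
where each object maps. Each of the 4 objects of C can map
to any of the 2 objects of D independently.
Number of functors = 2^4 = 16

16


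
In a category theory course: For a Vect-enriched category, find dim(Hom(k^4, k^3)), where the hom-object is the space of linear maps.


In Vect-enriched categories, Hom(k^n, k^m) is the space of m x n matrices.
dim(Hom(k^4, k^3)) = 3 * 4 = 12

12


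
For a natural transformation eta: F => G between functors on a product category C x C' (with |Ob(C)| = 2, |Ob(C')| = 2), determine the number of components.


A natural transformation eta: F => G assigns one component morphism per
object of the domain category.
The domain is the product category C x C', so
|Ob(C x C')| = |Ob(C)| * |Ob(C')| = 2 * 2 = 4.
Therefore eta has 4 component morphisms.

4


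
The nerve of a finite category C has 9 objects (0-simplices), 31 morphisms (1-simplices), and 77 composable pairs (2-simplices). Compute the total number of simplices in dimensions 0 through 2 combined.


The 2-skeleton of the nerve N(C) consists of simplices in dimensions 0, 1, 2:
  |N(C)_0| = 9 (objects)
  |N(C)_1| = 31 (morphisms)
  |N(C)_2| = 77 (composable pairs)
Total = 9 + 31 + 77 = 117

117


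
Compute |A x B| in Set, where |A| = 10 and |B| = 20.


In Set, the product A x B is the Cartesian product.
By the universal property, |A x B| = |A| * |B|.
|A x B| = 10 * 20 = 200

200


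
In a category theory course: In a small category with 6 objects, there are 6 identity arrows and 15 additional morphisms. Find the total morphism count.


Each object has an identity morphism, giving 6 identities.
Adding the 15 non-identity morphisms:
Total = 6 + 15 = 21

21


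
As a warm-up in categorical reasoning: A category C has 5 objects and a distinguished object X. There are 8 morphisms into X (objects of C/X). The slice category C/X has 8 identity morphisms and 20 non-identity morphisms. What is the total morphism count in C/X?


In the slice category C/X, objects are morphisms to X.
Identity morphisms: 8 (one per object of C/X).
Non-identity morphisms: 20.
Total = 8 + 20 = 28

28


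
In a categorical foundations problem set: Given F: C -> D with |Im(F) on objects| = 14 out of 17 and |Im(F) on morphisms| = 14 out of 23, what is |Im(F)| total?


The image of F consists of distinct objects and distinct morphisms.
|Im(F)| on objects = 14
|Im(F)| on morphisms = 14
Total image cardinality = 14 + 14 = 28

28


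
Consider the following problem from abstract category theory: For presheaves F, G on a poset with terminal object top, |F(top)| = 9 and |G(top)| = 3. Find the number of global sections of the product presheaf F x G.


Global sections of a presheaf on a poset with terminal top satisfy
Gamma(H) ~ H(top). Presheaves admit pointwise products, so
(F x G)(top) = F(top) x G(top) (Cartesian product).
|Gamma(F x G)| = |F(top)| * |G(top)| = 9 * 3 = 27.

27


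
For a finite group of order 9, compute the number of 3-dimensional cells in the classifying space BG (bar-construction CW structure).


In the bar-construction CW model of BG, the n-cells are indexed by
n-tuples [g_1|...|g_n] of non-identity elements of G (degenerate
simplices with some g_i = e do not contribute cells), so there are
(|G| - 1)^n n-cells.
For dim = 3 with |G| = 9:
cells = (9 - 1)^3 = 8^3 = 512

512


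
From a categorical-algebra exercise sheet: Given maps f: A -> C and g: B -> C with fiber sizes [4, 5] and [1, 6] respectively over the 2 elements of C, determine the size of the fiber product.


The pullback A x_C B consists of pairs (a, b) with f(a) = g(b).
For each element c in C, the fiber product has |f^-1(c)| * |g^-1(c)| elements.
Summing over C: 4 * 1 + 5 * 6
= 4 + 30 = 34

34


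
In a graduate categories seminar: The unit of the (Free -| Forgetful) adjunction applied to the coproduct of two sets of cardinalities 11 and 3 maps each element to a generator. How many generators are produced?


The unit eta_X: X -> U(F(X)) of the Free-Forgetful adjunction
maps each element of X to a generator of F(X). For X = S + T (disjoint
union in Set), |S + T| = |S| + |T|.
Total mappings = 11 + 3 = 14.

14


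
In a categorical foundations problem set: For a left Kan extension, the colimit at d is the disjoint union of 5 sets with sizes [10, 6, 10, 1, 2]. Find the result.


Pointwise, the left Kan extension (Lan_F H)(d) is the colimit, indexed
by the comma category (F downarrow d), of H composed with the
projection (F downarrow d) -> C. Here that colimit is given
as a coproduct (disjoint union) of sets, so its cardinality is the
sum of the sizes of the summands.
Coproduct of sets with sizes: 10 + 6 + 10 + 1 + 2
= 29

29


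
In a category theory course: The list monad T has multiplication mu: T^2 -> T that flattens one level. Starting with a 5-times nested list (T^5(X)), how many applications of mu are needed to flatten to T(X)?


Each application of mu: T^2 -> T removes one layer of nesting.
Starting at depth 5 (i.e., T^5(X)), we need to reach T(X).
Number of mu applications = 5 - 1 = 4

4


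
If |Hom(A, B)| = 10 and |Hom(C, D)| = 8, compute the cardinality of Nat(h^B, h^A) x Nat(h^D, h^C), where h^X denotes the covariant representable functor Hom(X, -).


By the Yoneda lemma, Nat(h^B, h^A) is isomorphic to Hom(A, B),
so |Nat(h^B, h^A)| = |Hom(A, B)| and |Nat(h^D, h^C)| = |Hom(C, D)|.
|Hom(A, B)| = 10, |Hom(C, D)| = 8.
|Nat(h^B, h^A) x Nat(h^D, h^C)| = 10 * 8 = 80

80


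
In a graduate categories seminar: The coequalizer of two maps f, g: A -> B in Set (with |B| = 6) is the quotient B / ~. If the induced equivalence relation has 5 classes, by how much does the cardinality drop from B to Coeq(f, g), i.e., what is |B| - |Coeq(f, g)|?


The coequalizer Coeq(f, g) = B / ~ has one element per equivalence class.
|B| = 6, |Coeq(f, g)| = 5.
|B| - |Coeq(f, g)| = 6 - 5 = 1.

1


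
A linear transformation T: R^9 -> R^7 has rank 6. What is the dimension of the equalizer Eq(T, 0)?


The equalizer of f and the zero map is ker(f).
By the rank-nullity theorem: dim(ker(f)) = dim(domain) - rank(f).
dim(ker(f)) = 9 - 6 = 3

3


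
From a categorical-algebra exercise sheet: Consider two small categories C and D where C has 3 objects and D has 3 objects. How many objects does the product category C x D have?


The product category C x D has objects that are pairs (c, d).
Number of pairs = |Ob(C)| * |Ob(D)| = 3 * 3 = 9

9


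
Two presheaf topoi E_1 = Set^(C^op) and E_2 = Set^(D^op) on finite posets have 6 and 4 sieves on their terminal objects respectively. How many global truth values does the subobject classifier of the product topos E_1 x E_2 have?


In a product of presheaf topoi E_1 x E_2, the subobject classifier
is Omega = Omega_1 x Omega_2 (componentwise), so
|Omega(top)| = |Omega_1(top_1)| * |Omega_2(top_2)|.
= 6 * 4 = 24.

24


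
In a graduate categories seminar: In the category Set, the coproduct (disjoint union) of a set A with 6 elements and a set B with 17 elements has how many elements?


In Set, the coproduct A + B is the disjoint union.
|A + B| = |A| + |B| = 6 + 17 = 23

23


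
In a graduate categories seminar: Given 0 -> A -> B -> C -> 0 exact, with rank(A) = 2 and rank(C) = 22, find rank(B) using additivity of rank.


For a short exact sequence 0 -> A -> B -> C -> 0,
rank is additive: rank(B) = rank(A) + rank(C).
rank(B) = 2 + 22 = 24

24


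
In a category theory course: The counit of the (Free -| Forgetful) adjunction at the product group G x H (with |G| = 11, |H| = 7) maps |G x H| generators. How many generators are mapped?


The counit epsilon_K: F(U(K)) -> K of the Free-Forgetful adjunction
maps |K| generators of F(U(K)) into K. For K = G x H (the product group),
|G x H| = |G| * |H|.
Total generators mapped = 11 * 7 = 77.

77


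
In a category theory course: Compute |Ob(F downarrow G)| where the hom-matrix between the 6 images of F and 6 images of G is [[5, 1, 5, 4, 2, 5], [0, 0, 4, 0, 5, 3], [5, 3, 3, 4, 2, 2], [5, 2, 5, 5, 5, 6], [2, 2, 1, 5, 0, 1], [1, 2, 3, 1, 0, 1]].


Objects of (F downarrow G) are triples (a, b, h: F(a)->G(b)).
The count equals the sum of all entries in the hom-matrix.
sum(row 0) = 22
sum(row 1) = 12
sum(row 2) = 19
sum(row 3) = 28
sum(row 4) = 11
sum(row 5) = 8
Grand total = 100

100


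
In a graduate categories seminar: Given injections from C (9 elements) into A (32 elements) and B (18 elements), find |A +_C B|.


The pushout A +_C B identifies the images of C in A and B.
|A +_C B| = |A| + |B| - |C| (for injections).
= 32 + 18 - 9 = 41

41


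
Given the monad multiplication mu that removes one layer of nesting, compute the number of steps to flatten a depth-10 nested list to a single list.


Each application of mu: T^2 -> T removes one layer of nesting.
Starting at depth 10 (i.e., T^10(X)), we need to reach T(X).
Number of mu applications = 10 - 1 = 9

9


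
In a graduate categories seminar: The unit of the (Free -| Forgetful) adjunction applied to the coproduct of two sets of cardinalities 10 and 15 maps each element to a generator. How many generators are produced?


The unit eta_X: X -> U(F(X)) of the Free-Forgetful adjunction
maps each element of X to a generator of F(X). For X = S + T (disjoint
union in Set), |S + T| = |S| + |T|.
Total mappings = 10 + 15 = 25.

25
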